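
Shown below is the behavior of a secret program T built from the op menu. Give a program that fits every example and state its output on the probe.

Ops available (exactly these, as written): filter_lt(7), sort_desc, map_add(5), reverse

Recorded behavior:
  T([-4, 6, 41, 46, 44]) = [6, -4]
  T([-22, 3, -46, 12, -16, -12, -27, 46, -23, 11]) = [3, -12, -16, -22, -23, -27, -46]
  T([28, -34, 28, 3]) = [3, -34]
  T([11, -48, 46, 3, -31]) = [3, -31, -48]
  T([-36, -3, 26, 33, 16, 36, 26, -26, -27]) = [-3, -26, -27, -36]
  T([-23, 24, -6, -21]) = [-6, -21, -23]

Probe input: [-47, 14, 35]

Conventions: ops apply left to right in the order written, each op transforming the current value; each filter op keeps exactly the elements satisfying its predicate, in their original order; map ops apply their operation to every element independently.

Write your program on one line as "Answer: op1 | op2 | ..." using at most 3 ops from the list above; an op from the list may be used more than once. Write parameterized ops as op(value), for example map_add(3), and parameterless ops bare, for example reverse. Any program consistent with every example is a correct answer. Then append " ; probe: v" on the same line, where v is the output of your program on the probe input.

filter_lt(7) | sort_desc ; probe: [-47]

Check, running the answer program on each example:
  [-4, 6, 41, 46, 44] -> [-4, 6] -> [6, -4]
  [-22, 3, -46, 12, -16, -12, -27, 46, -23, 11] -> [-22, 3, -46, -16, -12, -27, -23] -> [3, -12, -16, -22, -23, -27, -46]
  [28, -34, 28, 3] -> [-34, 3] -> [3, -34]
  [11, -48, 46, 3, -31] -> [-48, 3, -31] -> [3, -31, -48]
  [-36, -3, 26, 33, 16, 36, 26, -26, -27] -> [-36, -3, -26, -27] -> [-3, -26, -27, -36]
  [-23, 24, -6, -21] -> [-23, -6, -21] -> [-6, -21, -23]
  probe: [-47, 14, 35] -> [-47] -> [-47]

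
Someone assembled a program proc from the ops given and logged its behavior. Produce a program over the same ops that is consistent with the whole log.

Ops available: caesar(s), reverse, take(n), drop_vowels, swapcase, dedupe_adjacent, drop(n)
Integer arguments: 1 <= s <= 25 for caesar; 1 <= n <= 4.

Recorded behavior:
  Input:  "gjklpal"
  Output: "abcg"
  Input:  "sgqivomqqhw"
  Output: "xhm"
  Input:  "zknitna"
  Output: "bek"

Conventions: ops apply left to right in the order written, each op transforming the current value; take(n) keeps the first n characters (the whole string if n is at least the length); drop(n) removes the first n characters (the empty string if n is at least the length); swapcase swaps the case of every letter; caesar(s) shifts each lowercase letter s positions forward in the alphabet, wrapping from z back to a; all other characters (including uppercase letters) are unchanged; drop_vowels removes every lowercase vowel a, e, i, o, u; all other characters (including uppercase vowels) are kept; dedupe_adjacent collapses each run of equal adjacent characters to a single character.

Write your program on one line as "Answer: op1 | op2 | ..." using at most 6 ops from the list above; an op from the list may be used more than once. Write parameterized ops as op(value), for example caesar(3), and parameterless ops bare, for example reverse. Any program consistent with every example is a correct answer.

drop(1) | dedupe_adjacent | take(4) | drop_vowels | caesar(17)

Check, running the answer program on each example:
  "gjklpal" -> "jklpal" -> "jklpal" -> "jklp" -> "jklp" -> "abcg"
  "sgqivomqqhw" -> "gqivomqqhw" -> "gqivomqhw" -> "gqiv" -> "gqv" -> "xhm"
  "zknitna" -> "knitna" -> "knitna" -> "knit" -> "knt" -> "bek"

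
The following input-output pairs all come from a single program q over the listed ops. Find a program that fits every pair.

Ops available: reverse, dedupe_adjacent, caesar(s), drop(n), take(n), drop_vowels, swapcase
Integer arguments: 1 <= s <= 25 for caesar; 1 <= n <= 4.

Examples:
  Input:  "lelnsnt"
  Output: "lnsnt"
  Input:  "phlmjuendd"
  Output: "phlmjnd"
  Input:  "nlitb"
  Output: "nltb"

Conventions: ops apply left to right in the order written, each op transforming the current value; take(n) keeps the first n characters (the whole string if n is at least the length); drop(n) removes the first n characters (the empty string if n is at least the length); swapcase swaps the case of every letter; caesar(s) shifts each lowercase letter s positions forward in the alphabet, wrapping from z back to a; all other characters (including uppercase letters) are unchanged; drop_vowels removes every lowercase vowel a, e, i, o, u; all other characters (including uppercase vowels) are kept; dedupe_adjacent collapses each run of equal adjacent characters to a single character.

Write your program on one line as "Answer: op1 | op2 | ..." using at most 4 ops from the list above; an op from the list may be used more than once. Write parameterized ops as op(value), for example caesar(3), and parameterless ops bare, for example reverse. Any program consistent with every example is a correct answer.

drop_vowels | reverse | dedupe_adjacent | reverse

Check, running the answer program on each example:
  "lelnsnt" -> "llnsnt" -> "tnsnll" -> "tnsnl" -> "lnsnt"
  "phlmjuendd" -> "phlmjndd" -> "ddnjmlhp" -> "dnjmlhp" -> "phlmjnd"
  "nlitb" -> "nltb" -> "btln" -> "btln" -> "nltb"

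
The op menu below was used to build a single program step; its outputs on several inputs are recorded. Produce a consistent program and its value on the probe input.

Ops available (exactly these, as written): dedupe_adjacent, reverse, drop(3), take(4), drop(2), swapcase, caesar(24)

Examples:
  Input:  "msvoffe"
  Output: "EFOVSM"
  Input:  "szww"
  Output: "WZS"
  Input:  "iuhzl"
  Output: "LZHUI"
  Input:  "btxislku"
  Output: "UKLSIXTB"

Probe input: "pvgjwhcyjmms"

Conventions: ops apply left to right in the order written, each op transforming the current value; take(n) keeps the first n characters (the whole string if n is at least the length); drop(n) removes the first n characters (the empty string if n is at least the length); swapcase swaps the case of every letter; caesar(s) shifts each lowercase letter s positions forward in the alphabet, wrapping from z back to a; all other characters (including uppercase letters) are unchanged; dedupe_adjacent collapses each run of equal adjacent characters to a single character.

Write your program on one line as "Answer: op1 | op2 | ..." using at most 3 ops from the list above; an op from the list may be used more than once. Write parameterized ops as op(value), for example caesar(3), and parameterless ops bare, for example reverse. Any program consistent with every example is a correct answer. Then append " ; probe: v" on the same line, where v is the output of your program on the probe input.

swapcase | reverse | dedupe_adjacent ; probe: "SMJYCHWJGVP"

Check, running the answer program on each example:
  "msvoffe" -> "MSVOFFE" -> "EFFOVSM" -> "EFOVSM"
  "szww" -> "SZWW" -> "WWZS" -> "WZS"
  "iuhzl" -> "IUHZL" -> "LZHUI" -> "LZHUI"
  "btxislku" -> "BTXISLKU" -> "UKLSIXTB" -> "UKLSIXTB"
  probe: "pvgjwhcyjmms" -> "PVGJWHCYJMMS" -> "SMMJYCHWJGVP" -> "SMJYCHWJGVP"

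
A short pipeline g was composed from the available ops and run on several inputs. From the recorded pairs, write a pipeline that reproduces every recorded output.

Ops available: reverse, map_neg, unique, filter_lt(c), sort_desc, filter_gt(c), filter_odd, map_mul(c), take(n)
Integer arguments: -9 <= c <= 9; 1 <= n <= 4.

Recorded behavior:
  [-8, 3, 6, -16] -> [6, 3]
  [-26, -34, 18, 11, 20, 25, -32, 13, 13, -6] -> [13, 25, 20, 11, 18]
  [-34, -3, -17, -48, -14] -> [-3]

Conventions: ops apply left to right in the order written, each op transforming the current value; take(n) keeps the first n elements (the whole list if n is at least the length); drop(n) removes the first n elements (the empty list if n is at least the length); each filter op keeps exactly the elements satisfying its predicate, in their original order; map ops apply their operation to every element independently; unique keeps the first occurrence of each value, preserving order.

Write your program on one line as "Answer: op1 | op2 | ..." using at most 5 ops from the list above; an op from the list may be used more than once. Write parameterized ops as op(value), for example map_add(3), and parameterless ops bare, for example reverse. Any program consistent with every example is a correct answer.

map_neg | filter_lt(5) | unique | map_neg | reverse

Check, running the answer program on each example:
  [-8, 3, 6, -16] -> [8, -3, -6, 16] -> [-3, -6] -> [-3, -6] -> [3, 6] -> [6, 3]
  [-26, -34, 18, 11, 20, 25, -32, 13, 13, -6] -> [26, 34, -18, -11, -20, -25, 32, -13, -13, 6] -> [-18, -11, -20, -25, -13, -13] -> [-18, -11, -20, -25, -13] -> [18, 11, 20, 25, 13] -> [13, 25, 20, 11, 18]
  [-34, -3, -17, -48, -14] -> [34, 3, 17, 48, 14] -> [3] -> [3] -> [-3] -> [-3]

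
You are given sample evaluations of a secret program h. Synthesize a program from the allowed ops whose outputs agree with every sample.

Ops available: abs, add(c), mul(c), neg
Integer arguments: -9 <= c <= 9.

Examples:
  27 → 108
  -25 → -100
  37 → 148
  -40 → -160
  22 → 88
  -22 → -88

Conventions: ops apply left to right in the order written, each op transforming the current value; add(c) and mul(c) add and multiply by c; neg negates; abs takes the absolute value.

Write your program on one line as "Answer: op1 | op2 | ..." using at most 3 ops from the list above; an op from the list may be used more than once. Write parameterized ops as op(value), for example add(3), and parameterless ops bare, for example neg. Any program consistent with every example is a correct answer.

neg | mul(-4)

Check, running the answer program on each example:
  27 -> -27 -> 108
  -25 -> 25 -> -100
  37 -> -37 -> 148
  -40 -> 40 -> -160
  22 -> -22 -> 88
  -22 -> 22 -> -88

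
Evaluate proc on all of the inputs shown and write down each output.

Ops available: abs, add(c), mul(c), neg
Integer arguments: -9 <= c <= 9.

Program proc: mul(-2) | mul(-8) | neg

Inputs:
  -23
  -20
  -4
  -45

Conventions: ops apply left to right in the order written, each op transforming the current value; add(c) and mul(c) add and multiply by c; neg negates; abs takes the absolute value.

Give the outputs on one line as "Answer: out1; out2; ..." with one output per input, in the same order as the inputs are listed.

Execution, op by op:
  -23 -> 46 -> -368 -> 368
  -20 -> 40 -> -320 -> 320
  -4 -> 8 -> -64 -> 64
  -45 -> 90 -> -720 -> 720

368; 320; 64; 720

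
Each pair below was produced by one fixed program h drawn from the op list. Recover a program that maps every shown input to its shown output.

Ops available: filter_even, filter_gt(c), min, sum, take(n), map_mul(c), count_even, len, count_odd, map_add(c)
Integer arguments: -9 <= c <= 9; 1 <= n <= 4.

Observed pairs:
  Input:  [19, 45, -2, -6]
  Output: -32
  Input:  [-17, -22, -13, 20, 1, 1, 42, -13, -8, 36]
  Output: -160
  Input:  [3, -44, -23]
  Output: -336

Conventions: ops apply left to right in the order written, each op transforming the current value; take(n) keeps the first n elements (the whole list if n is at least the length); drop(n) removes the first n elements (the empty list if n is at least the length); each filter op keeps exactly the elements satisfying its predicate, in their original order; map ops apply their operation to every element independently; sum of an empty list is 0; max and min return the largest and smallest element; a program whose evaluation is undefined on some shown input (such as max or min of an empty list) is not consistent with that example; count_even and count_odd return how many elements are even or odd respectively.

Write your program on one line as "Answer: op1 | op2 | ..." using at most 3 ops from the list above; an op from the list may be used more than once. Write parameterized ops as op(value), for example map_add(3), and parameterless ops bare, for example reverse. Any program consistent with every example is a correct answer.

map_add(2) | map_mul(8) | min

Check, running the answer program on each example:
  [19, 45, -2, -6] -> [21, 47, 0, -4] -> [168, 376, 0, -32] -> -32
  [-17, -22, -13, 20, 1, 1, 42, -13, -8, 36] -> [-15, -20, -11, 22, 3, 3, 44, -11, -6, 38] -> [-120, -160, -88, 176, 24, 24, 352, -88, -48, 304] -> -160
  [3, -44, -23] -> [5, -42, -21] -> [40, -336, -168] -> -336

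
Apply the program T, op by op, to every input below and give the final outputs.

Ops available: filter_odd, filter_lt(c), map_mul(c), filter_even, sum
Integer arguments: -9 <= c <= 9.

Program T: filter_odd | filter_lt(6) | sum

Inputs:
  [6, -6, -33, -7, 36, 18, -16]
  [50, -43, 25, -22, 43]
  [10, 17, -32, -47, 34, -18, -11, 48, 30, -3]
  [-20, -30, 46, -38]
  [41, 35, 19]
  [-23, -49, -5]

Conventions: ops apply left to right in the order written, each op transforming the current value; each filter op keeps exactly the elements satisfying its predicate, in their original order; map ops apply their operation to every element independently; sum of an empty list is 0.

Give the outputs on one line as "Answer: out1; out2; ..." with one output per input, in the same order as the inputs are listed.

Execution, op by op:
  [6, -6, -33, -7, 36, 18, -16] -> [-33, -7] -> [-33, -7] -> -40
  [50, -43, 25, -22, 43] -> [-43, 25, 43] -> [-43] -> -43
  [10, 17, -32, -47, 34, -18, -11, 48, 30, -3] -> [17, -47, -11, -3] -> [-47, -11, -3] -> -61
  [-20, -30, 46, -38] -> [] -> [] -> 0
  [41, 35, 19] -> [41, 35, 19] -> [] -> 0
  [-23, -49, -5] -> [-23, -49, -5] -> [-23, -49, -5] -> -77

-40; -43; -61; 0; 0; -77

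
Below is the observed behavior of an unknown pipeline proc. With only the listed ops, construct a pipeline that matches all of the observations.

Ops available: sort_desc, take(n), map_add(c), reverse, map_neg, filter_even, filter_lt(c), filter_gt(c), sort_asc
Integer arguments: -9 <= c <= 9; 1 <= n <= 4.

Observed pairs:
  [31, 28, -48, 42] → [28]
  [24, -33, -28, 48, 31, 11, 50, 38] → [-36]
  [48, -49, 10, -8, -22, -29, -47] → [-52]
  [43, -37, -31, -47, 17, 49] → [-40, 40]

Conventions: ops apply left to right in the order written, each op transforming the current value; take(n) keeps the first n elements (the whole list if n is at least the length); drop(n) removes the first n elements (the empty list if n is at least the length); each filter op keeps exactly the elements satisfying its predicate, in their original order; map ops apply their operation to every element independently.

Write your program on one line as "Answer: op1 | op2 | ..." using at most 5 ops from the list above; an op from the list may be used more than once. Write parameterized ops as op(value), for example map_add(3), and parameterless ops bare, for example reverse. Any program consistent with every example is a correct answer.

map_add(-3) | take(2) | filter_even | sort_asc

Check, running the answer program on each example:
  [31, 28, -48, 42] -> [28, 25, -51, 39] -> [28, 25] -> [28] -> [28]
  [24, -33, -28, 48, 31, 11, 50, 38] -> [21, -36, -31, 45, 28, 8, 47, 35] -> [21, -36] -> [-36] -> [-36]
  [48, -49, 10, -8, -22, -29, -47] -> [45, -52, 7, -11, -25, -32, -50] -> [45, -52] -> [-52] -> [-52]
  [43, -37, -31, -47, 17, 49] -> [40, -40, -34, -50, 14, 46] -> [40, -40] -> [40, -40] -> [-40, 40]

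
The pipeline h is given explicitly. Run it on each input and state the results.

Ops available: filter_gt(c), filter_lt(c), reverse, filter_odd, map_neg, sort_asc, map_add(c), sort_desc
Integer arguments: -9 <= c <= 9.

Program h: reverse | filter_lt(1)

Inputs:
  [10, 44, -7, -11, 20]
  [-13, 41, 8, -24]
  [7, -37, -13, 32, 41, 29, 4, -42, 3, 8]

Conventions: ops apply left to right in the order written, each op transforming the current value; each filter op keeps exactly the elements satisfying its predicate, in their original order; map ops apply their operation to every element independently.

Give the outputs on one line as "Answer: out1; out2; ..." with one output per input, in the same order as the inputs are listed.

[-11, -7]; [-24, -13]; [-42, -13, -37]

Execution, op by op:
  [10, 44, -7, -11, 20] -> [20, -11, -7, 44, 10] -> [-11, -7]
  [-13, 41, 8, -24] -> [-24, 8, 41, -13] -> [-24, -13]
  [7, -37, -13, 32, 41, 29, 4, -42, 3, 8] -> [8, 3, -42, 4, 29, 41, 32, -13, -37, 7] -> [-42, -13, -37]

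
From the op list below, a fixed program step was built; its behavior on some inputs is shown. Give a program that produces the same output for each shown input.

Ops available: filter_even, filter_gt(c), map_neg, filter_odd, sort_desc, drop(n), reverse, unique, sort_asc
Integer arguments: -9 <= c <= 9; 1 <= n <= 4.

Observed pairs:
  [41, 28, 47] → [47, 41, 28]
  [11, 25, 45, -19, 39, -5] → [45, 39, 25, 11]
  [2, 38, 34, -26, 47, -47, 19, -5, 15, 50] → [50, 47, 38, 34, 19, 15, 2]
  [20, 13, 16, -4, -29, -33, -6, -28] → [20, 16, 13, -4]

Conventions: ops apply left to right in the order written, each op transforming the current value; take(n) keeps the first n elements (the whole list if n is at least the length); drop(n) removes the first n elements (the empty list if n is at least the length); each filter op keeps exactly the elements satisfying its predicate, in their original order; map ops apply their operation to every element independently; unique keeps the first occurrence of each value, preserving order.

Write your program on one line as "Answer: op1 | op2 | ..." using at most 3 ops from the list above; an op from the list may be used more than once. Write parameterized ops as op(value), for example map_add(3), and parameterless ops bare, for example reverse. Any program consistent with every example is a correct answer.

filter_gt(-5) | reverse | sort_desc

Check, running the answer program on each example:
  [41, 28, 47] -> [41, 28, 47] -> [47, 28, 41] -> [47, 41, 28]
  [11, 25, 45, -19, 39, -5] -> [11, 25, 45, 39] -> [39, 45, 25, 11] -> [45, 39, 25, 11]
  [2, 38, 34, -26, 47, -47, 19, -5, 15, 50] -> [2, 38, 34, 47, 19, 15, 50] -> [50, 15, 19, 47, 34, 38, 2] -> [50, 47, 38, 34, 19, 15, 2]
  [20, 13, 16, -4, -29, -33, -6, -28] -> [20, 13, 16, -4] -> [-4, 16, 13, 20] -> [20, 16, 13, -4]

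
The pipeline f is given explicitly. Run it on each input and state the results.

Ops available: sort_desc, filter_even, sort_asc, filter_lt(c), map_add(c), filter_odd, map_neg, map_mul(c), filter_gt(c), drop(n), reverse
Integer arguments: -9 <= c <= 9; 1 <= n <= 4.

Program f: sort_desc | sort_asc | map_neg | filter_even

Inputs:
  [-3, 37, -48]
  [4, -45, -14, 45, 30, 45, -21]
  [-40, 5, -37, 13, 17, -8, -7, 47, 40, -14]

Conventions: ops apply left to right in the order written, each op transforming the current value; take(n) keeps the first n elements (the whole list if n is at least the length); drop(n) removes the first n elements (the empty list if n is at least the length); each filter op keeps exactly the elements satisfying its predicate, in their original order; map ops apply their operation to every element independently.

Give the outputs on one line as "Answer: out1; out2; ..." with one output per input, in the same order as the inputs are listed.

Execution, op by op:
  [-3, 37, -48] -> [37, -3, -48] -> [-48, -3, 37] -> [48, 3, -37] -> [48]
  [4, -45, -14, 45, 30, 45, -21] -> [45, 45, 30, 4, -14, -21, -45] -> [-45, -21, -14, 4, 30, 45, 45] -> [45, 21, 14, -4, -30, -45, -45] -> [14, -4, -30]
  [-40, 5, -37, 13, 17, -8, -7, 47, 40, -14] -> [47, 40, 17, 13, 5, -7, -8, -14, -37, -40] -> [-40, -37, -14, -8, -7, 5, 13, 17, 40, 47] -> [40, 37, 14, 8, 7, -5, -13, -17, -40, -47] -> [40, 14, 8, -40]

[48]; [14, -4, -30]; [40, 14, 8, -40]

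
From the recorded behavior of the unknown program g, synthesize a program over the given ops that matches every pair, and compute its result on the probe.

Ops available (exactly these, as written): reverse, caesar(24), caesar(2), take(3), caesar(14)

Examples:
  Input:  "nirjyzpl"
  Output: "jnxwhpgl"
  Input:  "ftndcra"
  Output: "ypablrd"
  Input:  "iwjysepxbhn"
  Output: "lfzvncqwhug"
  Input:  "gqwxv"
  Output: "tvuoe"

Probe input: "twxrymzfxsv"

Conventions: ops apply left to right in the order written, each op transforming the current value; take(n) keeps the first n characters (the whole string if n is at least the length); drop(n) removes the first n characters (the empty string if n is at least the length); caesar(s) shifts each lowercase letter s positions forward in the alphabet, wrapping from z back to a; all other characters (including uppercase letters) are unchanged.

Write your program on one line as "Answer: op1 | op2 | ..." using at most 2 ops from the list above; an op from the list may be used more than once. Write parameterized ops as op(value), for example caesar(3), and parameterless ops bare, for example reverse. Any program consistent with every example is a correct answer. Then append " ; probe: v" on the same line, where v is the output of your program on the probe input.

reverse | caesar(24) ; probe: "tqvdxkwpvur"

Check, running the answer program on each example:
  "nirjyzpl" -> "lpzyjrin" -> "jnxwhpgl"
  "ftndcra" -> "arcdntf" -> "ypablrd"
  "iwjysepxbhn" -> "nhbxpesyjwi" -> "lfzvncqwhug"
  "gqwxv" -> "vxwqg" -> "tvuoe"
  probe: "twxrymzfxsv" -> "vsxfzmyrxwt" -> "tqvdxkwpvur"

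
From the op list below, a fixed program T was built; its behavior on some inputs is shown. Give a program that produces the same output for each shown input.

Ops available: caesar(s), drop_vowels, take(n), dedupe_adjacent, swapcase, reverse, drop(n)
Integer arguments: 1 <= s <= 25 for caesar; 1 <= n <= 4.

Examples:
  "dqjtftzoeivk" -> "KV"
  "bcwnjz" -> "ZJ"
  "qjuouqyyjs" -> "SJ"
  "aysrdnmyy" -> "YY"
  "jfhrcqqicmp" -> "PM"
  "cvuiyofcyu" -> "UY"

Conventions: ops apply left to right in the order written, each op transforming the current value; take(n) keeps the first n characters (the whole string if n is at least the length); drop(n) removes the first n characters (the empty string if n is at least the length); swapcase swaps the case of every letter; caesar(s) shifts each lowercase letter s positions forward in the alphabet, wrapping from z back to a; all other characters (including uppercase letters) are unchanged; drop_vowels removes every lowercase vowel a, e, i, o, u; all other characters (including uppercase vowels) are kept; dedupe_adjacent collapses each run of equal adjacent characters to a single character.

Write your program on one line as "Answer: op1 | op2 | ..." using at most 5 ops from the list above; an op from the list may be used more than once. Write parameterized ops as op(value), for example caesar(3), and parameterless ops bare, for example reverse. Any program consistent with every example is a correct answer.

reverse | take(3) | take(2) | swapcase

Check, running the answer program on each example:
  "dqjtftzoeivk" -> "kvieoztftjqd" -> "kvi" -> "kv" -> "KV"
  "bcwnjz" -> "zjnwcb" -> "zjn" -> "zj" -> "ZJ"
  "qjuouqyyjs" -> "sjyyquoujq" -> "sjy" -> "sj" -> "SJ"
  "aysrdnmyy" -> "yymndrsya" -> "yym" -> "yy" -> "YY"
  "jfhrcqqicmp" -> "pmciqqcrhfj" -> "pmc" -> "pm" -> "PM"
  "cvuiyofcyu" -> "uycfoyiuvc" -> "uyc" -> "uy" -> "UY"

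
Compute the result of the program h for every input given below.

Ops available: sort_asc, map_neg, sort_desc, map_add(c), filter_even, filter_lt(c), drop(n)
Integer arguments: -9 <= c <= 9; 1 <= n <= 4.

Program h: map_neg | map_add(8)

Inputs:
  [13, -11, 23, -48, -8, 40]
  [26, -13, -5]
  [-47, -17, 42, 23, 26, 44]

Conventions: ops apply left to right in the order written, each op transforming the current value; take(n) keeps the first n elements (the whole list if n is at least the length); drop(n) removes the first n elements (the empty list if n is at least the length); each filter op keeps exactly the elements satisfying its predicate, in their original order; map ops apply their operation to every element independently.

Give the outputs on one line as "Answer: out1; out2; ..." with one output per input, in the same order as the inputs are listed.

Execution, op by op:
  [13, -11, 23, -48, -8, 40] -> [-13, 11, -23, 48, 8, -40] -> [-5, 19, -15, 56, 16, -32]
  [26, -13, -5] -> [-26, 13, 5] -> [-18, 21, 13]
  [-47, -17, 42, 23, 26, 44] -> [47, 17, -42, -23, -26, -44] -> [55, 25, -34, -15, -18, -36]

[-5, 19, -15, 56, 16, -32]; [-18, 21, 13]; [55, 25, -34, -15, -18, -36]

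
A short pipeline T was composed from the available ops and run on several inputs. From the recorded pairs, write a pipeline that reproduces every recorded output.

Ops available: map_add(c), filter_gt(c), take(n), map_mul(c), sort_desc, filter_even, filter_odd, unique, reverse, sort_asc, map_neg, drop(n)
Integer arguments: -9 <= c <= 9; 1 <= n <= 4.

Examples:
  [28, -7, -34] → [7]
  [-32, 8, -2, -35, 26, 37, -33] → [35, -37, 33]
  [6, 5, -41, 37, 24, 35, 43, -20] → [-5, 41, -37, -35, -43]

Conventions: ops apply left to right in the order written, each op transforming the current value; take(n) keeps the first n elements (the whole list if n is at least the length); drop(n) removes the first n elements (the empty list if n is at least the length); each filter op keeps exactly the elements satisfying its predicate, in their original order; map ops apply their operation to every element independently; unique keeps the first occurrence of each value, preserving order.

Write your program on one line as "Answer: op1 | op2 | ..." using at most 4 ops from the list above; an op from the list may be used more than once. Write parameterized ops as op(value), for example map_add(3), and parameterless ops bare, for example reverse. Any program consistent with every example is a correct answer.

reverse | map_neg | filter_odd | reverse

Check, running the answer program on each example:
  [28, -7, -34] -> [-34, -7, 28] -> [34, 7, -28] -> [7] -> [7]
  [-32, 8, -2, -35, 26, 37, -33] -> [-33, 37, 26, -35, -2, 8, -32] -> [33, -37, -26, 35, 2, -8, 32] -> [33, -37, 35] -> [35, -37, 33]
  [6, 5, -41, 37, 24, 35, 43, -20] -> [-20, 43, 35, 24, 37, -41, 5, 6] -> [20, -43, -35, -24, -37, 41, -5, -6] -> [-43, -35, -37, 41, -5] -> [-5, 41, -37, -35, -43]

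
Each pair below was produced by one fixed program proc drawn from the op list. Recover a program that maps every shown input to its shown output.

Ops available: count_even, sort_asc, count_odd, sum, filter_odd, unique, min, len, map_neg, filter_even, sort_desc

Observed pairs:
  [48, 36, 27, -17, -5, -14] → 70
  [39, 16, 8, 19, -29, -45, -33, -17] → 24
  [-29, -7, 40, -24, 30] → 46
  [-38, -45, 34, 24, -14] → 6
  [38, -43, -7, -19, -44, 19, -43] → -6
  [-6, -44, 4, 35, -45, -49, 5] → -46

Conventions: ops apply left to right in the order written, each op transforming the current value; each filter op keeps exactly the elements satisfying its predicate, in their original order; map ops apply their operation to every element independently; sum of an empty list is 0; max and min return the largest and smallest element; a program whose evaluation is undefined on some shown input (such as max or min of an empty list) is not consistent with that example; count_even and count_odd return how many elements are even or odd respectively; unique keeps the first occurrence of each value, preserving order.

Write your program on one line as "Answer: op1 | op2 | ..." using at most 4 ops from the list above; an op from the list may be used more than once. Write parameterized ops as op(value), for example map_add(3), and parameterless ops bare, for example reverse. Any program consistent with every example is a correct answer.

filter_even | sort_desc | sum

Check, running the answer program on each example:
  [48, 36, 27, -17, -5, -14] -> [48, 36, -14] -> [48, 36, -14] -> 70
  [39, 16, 8, 19, -29, -45, -33, -17] -> [16, 8] -> [16, 8] -> 24
  [-29, -7, 40, -24, 30] -> [40, -24, 30] -> [40, 30, -24] -> 46
  [-38, -45, 34, 24, -14] -> [-38, 34, 24, -14] -> [34, 24, -14, -38] -> 6
  [38, -43, -7, -19, -44, 19, -43] -> [38, -44] -> [38, -44] -> -6
  [-6, -44, 4, 35, -45, -49, 5] -> [-6, -44, 4] -> [4, -6, -44] -> -46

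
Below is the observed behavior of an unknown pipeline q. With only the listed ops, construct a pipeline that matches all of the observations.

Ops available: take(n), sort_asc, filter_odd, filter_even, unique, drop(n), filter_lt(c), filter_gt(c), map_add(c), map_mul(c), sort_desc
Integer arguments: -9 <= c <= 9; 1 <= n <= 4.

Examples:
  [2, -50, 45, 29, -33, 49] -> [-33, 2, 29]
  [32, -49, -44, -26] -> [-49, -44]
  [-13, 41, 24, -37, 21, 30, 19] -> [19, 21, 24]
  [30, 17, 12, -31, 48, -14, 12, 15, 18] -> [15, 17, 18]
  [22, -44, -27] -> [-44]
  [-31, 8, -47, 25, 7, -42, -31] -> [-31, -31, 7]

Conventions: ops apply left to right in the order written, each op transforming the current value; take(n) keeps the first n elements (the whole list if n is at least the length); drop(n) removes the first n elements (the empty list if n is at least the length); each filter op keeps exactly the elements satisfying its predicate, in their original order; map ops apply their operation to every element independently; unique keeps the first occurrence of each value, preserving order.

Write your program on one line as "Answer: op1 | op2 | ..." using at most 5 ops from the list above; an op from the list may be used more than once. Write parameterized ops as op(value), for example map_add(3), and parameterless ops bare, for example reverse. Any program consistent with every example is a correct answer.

sort_desc | drop(1) | take(4) | drop(1) | sort_asc

Check, running the answer program on each example:
  [2, -50, 45, 29, -33, 49] -> [49, 45, 29, 2, -33, -50] -> [45, 29, 2, -33, -50] -> [45, 29, 2, -33] -> [29, 2, -33] -> [-33, 2, 29]
  [32, -49, -44, -26] -> [32, -26, -44, -49] -> [-26, -44, -49] -> [-26, -44, -49] -> [-44, -49] -> [-49, -44]
  [-13, 41, 24, -37, 21, 30, 19] -> [41, 30, 24, 21, 19, -13, -37] -> [30, 24, 21, 19, -13, -37] -> [30, 24, 21, 19] -> [24, 21, 19] -> [19, 21, 24]
  [30, 17, 12, -31, 48, -14, 12, 15, 18] -> [48, 30, 18, 17, 15, 12, 12, -14, -31] -> [30, 18, 17, 15, 12, 12, -14, -31] -> [30, 18, 17, 15] -> [18, 17, 15] -> [15, 17, 18]
  [22, -44, -27] -> [22, -27, -44] -> [-27, -44] -> [-27, -44] -> [-44] -> [-44]
  [-31, 8, -47, 25, 7, -42, -31] -> [25, 8, 7, -31, -31, -42, -47] -> [8, 7, -31, -31, -42, -47] -> [8, 7, -31, -31] -> [7, -31, -31] -> [-31, -31, 7]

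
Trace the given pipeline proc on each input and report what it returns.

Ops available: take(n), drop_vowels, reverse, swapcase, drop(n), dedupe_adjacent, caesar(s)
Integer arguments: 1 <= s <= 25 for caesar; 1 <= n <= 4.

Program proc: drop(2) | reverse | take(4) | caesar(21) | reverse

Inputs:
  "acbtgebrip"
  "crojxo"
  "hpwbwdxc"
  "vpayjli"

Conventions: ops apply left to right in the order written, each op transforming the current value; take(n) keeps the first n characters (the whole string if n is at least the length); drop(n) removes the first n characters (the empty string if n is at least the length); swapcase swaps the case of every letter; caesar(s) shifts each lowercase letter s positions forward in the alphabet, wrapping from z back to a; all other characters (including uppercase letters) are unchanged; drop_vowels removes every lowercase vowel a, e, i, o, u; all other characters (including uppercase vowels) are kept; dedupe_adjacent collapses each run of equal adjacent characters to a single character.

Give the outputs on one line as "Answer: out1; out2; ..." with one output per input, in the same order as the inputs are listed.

"wmdk"; "jesj"; "rysx"; "tegd"

Execution, op by op:
  "acbtgebrip" -> "btgebrip" -> "pirbegtb" -> "pirb" -> "kdmw" -> "wmdk"
  "crojxo" -> "ojxo" -> "oxjo" -> "oxjo" -> "jsej" -> "jesj"
  "hpwbwdxc" -> "wbwdxc" -> "cxdwbw" -> "cxdw" -> "xsyr" -> "rysx"
  "vpayjli" -> "ayjli" -> "iljya" -> "iljy" -> "dget" -> "tegd"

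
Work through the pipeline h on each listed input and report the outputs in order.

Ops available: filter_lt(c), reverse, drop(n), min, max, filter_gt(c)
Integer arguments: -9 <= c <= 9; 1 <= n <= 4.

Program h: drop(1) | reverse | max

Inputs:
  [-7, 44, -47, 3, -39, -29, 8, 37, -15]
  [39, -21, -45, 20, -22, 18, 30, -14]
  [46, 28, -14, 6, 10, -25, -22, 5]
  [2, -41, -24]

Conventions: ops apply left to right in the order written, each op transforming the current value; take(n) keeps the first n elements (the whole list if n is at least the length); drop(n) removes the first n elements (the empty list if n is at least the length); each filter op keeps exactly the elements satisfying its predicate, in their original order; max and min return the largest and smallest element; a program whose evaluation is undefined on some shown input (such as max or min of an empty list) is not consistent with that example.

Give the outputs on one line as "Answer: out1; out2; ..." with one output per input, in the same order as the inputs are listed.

Execution, op by op:
  [-7, 44, -47, 3, -39, -29, 8, 37, -15] -> [44, -47, 3, -39, -29, 8, 37, -15] -> [-15, 37, 8, -29, -39, 3, -47, 44] -> 44
  [39, -21, -45, 20, -22, 18, 30, -14] -> [-21, -45, 20, -22, 18, 30, -14] -> [-14, 30, 18, -22, 20, -45, -21] -> 30
  [46, 28, -14, 6, 10, -25, -22, 5] -> [28, -14, 6, 10, -25, -22, 5] -> [5, -22, -25, 10, 6, -14, 28] -> 28
  [2, -41, -24] -> [-41, -24] -> [-24, -41] -> -24

44; 30; 28; -24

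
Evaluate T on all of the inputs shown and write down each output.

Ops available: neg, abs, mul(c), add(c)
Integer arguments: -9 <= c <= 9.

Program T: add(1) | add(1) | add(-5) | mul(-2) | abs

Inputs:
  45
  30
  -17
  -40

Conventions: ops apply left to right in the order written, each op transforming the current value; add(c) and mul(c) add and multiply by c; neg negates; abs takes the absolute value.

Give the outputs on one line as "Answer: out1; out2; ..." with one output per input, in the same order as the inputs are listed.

Execution, op by op:
  45 -> 46 -> 47 -> 42 -> -84 -> 84
  30 -> 31 -> 32 -> 27 -> -54 -> 54
  -17 -> -16 -> -15 -> -20 -> 40 -> 40
  -40 -> -39 -> -38 -> -43 -> 86 -> 86

84; 54; 40; 86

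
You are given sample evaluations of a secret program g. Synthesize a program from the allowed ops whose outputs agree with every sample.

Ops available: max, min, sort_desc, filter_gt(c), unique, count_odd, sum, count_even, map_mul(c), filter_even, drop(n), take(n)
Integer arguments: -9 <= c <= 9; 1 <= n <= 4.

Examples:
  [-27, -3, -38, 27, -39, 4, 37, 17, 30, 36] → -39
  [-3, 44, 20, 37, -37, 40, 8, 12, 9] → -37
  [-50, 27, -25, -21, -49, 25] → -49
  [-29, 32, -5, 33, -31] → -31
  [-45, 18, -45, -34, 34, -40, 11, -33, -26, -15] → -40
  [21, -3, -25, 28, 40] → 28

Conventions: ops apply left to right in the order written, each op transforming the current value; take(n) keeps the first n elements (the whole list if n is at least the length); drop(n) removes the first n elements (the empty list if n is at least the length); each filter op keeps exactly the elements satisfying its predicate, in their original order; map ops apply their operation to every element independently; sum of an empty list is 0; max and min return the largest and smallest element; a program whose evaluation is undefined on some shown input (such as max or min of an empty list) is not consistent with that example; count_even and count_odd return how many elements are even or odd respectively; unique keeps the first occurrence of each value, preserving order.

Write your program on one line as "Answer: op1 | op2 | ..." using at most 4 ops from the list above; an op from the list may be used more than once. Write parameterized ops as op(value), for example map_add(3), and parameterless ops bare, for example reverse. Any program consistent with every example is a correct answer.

drop(1) | drop(2) | min

Check, running the answer program on each example:
  [-27, -3, -38, 27, -39, 4, 37, 17, 30, 36] -> [-3, -38, 27, -39, 4, 37, 17, 30, 36] -> [27, -39, 4, 37, 17, 30, 36] -> -39
  [-3, 44, 20, 37, -37, 40, 8, 12, 9] -> [44, 20, 37, -37, 40, 8, 12, 9] -> [37, -37, 40, 8, 12, 9] -> -37
  [-50, 27, -25, -21, -49, 25] -> [27, -25, -21, -49, 25] -> [-21, -49, 25] -> -49
  [-29, 32, -5, 33, -31] -> [32, -5, 33, -31] -> [33, -31] -> -31
  [-45, 18, -45, -34, 34, -40, 11, -33, -26, -15] -> [18, -45, -34, 34, -40, 11, -33, -26, -15] -> [-34, 34, -40, 11, -33, -26, -15] -> -40
  [21, -3, -25, 28, 40] -> [-3, -25, 28, 40] -> [28, 40] -> 28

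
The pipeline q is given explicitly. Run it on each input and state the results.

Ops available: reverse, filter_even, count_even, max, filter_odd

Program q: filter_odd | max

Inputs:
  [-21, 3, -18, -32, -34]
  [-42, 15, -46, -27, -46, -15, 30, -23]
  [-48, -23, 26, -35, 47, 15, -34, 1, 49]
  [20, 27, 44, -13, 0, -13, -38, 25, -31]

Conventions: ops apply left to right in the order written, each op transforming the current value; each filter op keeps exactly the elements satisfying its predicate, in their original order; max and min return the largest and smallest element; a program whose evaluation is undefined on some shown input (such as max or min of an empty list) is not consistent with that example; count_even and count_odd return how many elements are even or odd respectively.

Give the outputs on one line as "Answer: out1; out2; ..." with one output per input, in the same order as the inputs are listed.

Execution, op by op:
  [-21, 3, -18, -32, -34] -> [-21, 3] -> 3
  [-42, 15, -46, -27, -46, -15, 30, -23] -> [15, -27, -15, -23] -> 15
  [-48, -23, 26, -35, 47, 15, -34, 1, 49] -> [-23, -35, 47, 15, 1, 49] -> 49
  [20, 27, 44, -13, 0, -13, -38, 25, -31] -> [27, -13, -13, 25, -31] -> 27

3; 15; 49; 27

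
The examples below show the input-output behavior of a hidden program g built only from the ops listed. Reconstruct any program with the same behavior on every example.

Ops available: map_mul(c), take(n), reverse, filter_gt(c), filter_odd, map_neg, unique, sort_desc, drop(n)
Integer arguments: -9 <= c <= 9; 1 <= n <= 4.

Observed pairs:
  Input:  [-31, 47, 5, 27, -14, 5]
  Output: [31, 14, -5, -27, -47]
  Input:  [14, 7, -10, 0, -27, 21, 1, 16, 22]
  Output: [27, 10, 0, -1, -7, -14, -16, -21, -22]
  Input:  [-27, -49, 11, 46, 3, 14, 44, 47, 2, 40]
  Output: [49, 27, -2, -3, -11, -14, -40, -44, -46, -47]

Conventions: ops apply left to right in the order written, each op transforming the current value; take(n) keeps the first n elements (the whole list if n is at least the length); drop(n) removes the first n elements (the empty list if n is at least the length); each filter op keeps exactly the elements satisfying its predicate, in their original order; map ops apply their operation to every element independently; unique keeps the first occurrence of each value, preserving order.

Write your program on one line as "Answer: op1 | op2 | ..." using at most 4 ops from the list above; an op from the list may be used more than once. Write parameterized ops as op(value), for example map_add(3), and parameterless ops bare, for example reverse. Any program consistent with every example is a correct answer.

sort_desc | map_neg | unique | reverse

Check, running the answer program on each example:
  [-31, 47, 5, 27, -14, 5] -> [47, 27, 5, 5, -14, -31] -> [-47, -27, -5, -5, 14, 31] -> [-47, -27, -5, 14, 31] -> [31, 14, -5, -27, -47]
  [14, 7, -10, 0, -27, 21, 1, 16, 22] -> [22, 21, 16, 14, 7, 1, 0, -10, -27] -> [-22, -21, -16, -14, -7, -1, 0, 10, 27] -> [-22, -21, -16, -14, -7, -1, 0, 10, 27] -> [27, 10, 0, -1, -7, -14, -16, -21, -22]
  [-27, -49, 11, 46, 3, 14, 44, 47, 2, 40] -> [47, 46, 44, 40, 14, 11, 3, 2, -27, -49] -> [-47, -46, -44, -40, -14, -11, -3, -2, 27, 49] -> [-47, -46, -44, -40, -14, -11, -3, -2, 27, 49] -> [49, 27, -2, -3, -11, -14, -40, -44, -46, -47]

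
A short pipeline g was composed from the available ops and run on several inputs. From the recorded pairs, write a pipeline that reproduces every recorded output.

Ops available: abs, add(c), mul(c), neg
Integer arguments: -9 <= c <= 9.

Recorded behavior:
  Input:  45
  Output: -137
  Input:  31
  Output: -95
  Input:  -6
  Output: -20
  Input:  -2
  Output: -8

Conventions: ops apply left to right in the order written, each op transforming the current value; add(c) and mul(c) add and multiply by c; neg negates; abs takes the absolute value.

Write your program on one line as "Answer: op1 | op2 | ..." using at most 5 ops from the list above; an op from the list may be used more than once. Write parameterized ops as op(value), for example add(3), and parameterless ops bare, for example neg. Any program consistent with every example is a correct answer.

abs | neg | mul(-3) | neg | add(-2)

Check, running the answer program on each example:
  45 -> 45 -> -45 -> 135 -> -135 -> -137
  31 -> 31 -> -31 -> 93 -> -93 -> -95
  -6 -> 6 -> -6 -> 18 -> -18 -> -20
  -2 -> 2 -> -2 -> 6 -> -6 -> -8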